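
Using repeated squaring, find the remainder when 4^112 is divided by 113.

1

4^1 ≡ 4 (mod 113)
4^2 ≡ 4^2 = 16 ≡ 16 (mod 113)
4^4 ≡ 16^2 = 256 ≡ 30 (mod 113)
4^8 ≡ 30^2 = 900 ≡ 109 (mod 113)
4^16 ≡ 109^2 = 11881 ≡ 16 (mod 113)
4^32 ≡ 16^2 = 256 ≡ 30 (mod 113)
4^64 ≡ 30^2 = 900 ≡ 109 (mod 113)
112 = 64 + 32 + 16 in binary powers of 2.
So 4^112 ≡ 109 · 30 · 16 ≡ 1 (mod 113).
Since the result is 1, base 4 gives no evidence that 113 is composite.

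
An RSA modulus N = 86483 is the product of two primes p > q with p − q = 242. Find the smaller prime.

Since p = q + 242, we have 86483 = q(q + 242), so q² + 242q − 86483 = 0.
Discriminant: 242² + 4·86483 = 58564 + 345932 = 404496; √404496 = 636.
q = (−242 + 636)/2 = 197, and p = q + 242 = 439.
Check: 197 · 439 = 86483.

197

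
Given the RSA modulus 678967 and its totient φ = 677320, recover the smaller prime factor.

φ(n) = (p−1)(q−1) = n − (p+q) + 1, so p + q = 678967 − 677320 + 1 = 1648.
p and q are the roots of t² − 1648t + 678967 = 0.
Discriminant: 1648² − 4·678967 = 2715904 − 2715868 = 36; √36 = 6.
q = (1648 − 6)/2 = 821, p = (1648 + 6)/2 = 827.
Check: 821 · 827 = 678967.

821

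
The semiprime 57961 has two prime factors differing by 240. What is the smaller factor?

149

Since p = q + 240, we have 57961 = q(q + 240), so q² + 240q − 57961 = 0.
Discriminant: 240² + 4·57961 = 57600 + 231844 = 289444; √289444 = 538.
q = (−240 + 538)/2 = 149, and p = q + 240 = 389.
Check: 149 · 389 = 57961.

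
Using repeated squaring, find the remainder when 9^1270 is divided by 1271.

532

9^1 ≡ 9 (mod 1271)
9^2 ≡ 9^2 = 81 ≡ 81 (mod 1271)
9^4 ≡ 81^2 = 6561 ≡ 206 (mod 1271)
9^8 ≡ 206^2 = 42436 ≡ 493 (mod 1271)
9^16 ≡ 493^2 = 243049 ≡ 288 (mod 1271)
9^32 ≡ 288^2 = 82944 ≡ 329 (mod 1271)
9^64 ≡ 329^2 = 108241 ≡ 206 (mod 1271)
9^128 ≡ 206^2 = 42436 ≡ 493 (mod 1271)
9^256 ≡ 493^2 = 243049 ≡ 288 (mod 1271)
9^512 ≡ 288^2 = 82944 ≡ 329 (mod 1271)
9^1024 ≡ 329^2 = 108241 ≡ 206 (mod 1271)
1270 = 1024 + 128 + 64 + 32 + 16 + 4 + 2 in binary powers of 2.
So 9^1270 ≡ 206 · 493 · 206 · 329 · 288 · 206 · 81 ≡ 532 (mod 1271).
Since 532 ≠ 1, base 9 is a Fermat witness: 1271 is composite.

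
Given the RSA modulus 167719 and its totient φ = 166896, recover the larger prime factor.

φ(n) = (p−1)(q−1) = n − (p+q) + 1, so p + q = 167719 − 166896 + 1 = 824.
p and q are the roots of t² − 824t + 167719 = 0.
Discriminant: 824² − 4·167719 = 678976 − 670876 = 8100; √8100 = 90.
q = (824 − 90)/2 = 367, p = (824 + 90)/2 = 457.
Check: 367 · 457 = 167719.

457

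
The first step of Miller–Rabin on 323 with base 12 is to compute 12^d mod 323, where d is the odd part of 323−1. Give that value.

46

323 − 1 = 322 = 2^1 · 161, so d = 161.
12^1 ≡ 12 (mod 323)
12^2 ≡ 12^2 = 144 ≡ 144 (mod 323)
12^4 ≡ 144^2 = 20736 ≡ 64 (mod 323)
12^8 ≡ 64^2 = 4096 ≡ 220 (mod 323)
12^16 ≡ 220^2 = 48400 ≡ 273 (mod 323)
12^32 ≡ 273^2 = 74529 ≡ 239 (mod 323)
12^64 ≡ 239^2 = 57121 ≡ 273 (mod 323)
12^128 ≡ 273^2 = 74529 ≡ 239 (mod 323)
161 = 128 + 32 + 1 in binary powers of 2.
So 12^161 ≡ 239 · 239 · 12 ≡ 46 (mod 323).
Squaring chain: 46; never reaches −1, so base 12 is a Miller–Rabin witness that 323 is composite.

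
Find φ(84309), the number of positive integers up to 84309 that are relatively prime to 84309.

Factor: 84309 = 3 · 157 · 179.
φ(84309) = (3−1) · (157−1) · (179−1) = 2 · 156 · 178 = 55536.

55536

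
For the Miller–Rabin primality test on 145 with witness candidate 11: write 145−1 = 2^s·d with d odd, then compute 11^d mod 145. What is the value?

31

145 − 1 = 144 = 2^4 · 9, so d = 9.
11^1 ≡ 11 (mod 145)
11^2 ≡ 11^2 = 121 ≡ 121 (mod 145)
11^4 ≡ 121^2 = 14641 ≡ 141 (mod 145)
11^8 ≡ 141^2 = 19881 ≡ 16 (mod 145)
9 = 8 + 1 in binary powers of 2.
So 11^9 ≡ 16 · 11 ≡ 31 (mod 145).
Squaring chain: 31 → 91 → 16 → 111; never reaches −1, so base 11 is a Miller–Rabin witness that 145 is composite.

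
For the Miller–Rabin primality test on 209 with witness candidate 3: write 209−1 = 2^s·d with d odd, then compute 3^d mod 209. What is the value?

209 − 1 = 208 = 2^4 · 13, so d = 13.
3^1 ≡ 3 (mod 209)
3^2 ≡ 3^2 = 9 ≡ 9 (mod 209)
3^4 ≡ 9^2 = 81 ≡ 81 (mod 209)
3^8 ≡ 81^2 = 6561 ≡ 82 (mod 209)
13 = 8 + 4 + 1 in binary powers of 2.
So 3^13 ≡ 82 · 81 · 3 ≡ 71 (mod 209).
Squaring chain: 71 → 25 → 207 → 4; never reaches −1, so base 3 is a Miller–Rabin witness that 209 is composite.

71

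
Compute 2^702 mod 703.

628

2^1 ≡ 2 (mod 703)
2^2 ≡ 2^2 = 4 ≡ 4 (mod 703)
2^4 ≡ 4^2 = 16 ≡ 16 (mod 703)
2^8 ≡ 16^2 = 256 ≡ 256 (mod 703)
2^16 ≡ 256^2 = 65536 ≡ 157 (mod 703)
2^32 ≡ 157^2 = 24649 ≡ 44 (mod 703)
2^64 ≡ 44^2 = 1936 ≡ 530 (mod 703)
2^128 ≡ 530^2 = 280900 ≡ 403 (mod 703)
2^256 ≡ 403^2 = 162409 ≡ 16 (mod 703)
2^512 ≡ 16^2 = 256 ≡ 256 (mod 703)
702 = 512 + 128 + 32 + 16 + 8 + 4 + 2 in binary powers of 2.
So 2^702 ≡ 256 · 403 · 44 · 157 · 256 · 16 · 4 ≡ 628 (mod 703).
Since 628 ≠ 1, base 2 is a Fermat witness: 703 is composite.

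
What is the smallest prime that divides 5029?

47

5029 is odd.
Digit sum 16, not divisible by 3.
Ends in 9: not divisible by 5.
7: 5029 = 7·718 + 3
11: 5029 = 11·457 + 2
13: 5029 = 13·386 + 11
17: 5029 = 17·295 + 14
19: 5029 = 19·264 + 13
23: 5029 = 23·218 + 15
29: 5029 = 29·173 + 12
31: 5029 = 31·162 + 7
37: 5029 = 37·135 + 34
41: 5029 = 41·122 + 27
43: 5029 = 43·116 + 41
47: 5029 = 47·107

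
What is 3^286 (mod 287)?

32

3^1 ≡ 3 (mod 287)
3^2 ≡ 3^2 = 9 ≡ 9 (mod 287)
3^4 ≡ 9^2 = 81 ≡ 81 (mod 287)
3^8 ≡ 81^2 = 6561 ≡ 247 (mod 287)
3^16 ≡ 247^2 = 61009 ≡ 165 (mod 287)
3^32 ≡ 165^2 = 27225 ≡ 247 (mod 287)
3^64 ≡ 247^2 = 61009 ≡ 165 (mod 287)
3^128 ≡ 165^2 = 27225 ≡ 247 (mod 287)
3^256 ≡ 247^2 = 61009 ≡ 165 (mod 287)
286 = 256 + 16 + 8 + 4 + 2 in binary powers of 2.
So 3^286 ≡ 165 · 165 · 247 · 81 · 9 ≡ 32 (mod 287).
Since 32 ≠ 1, base 3 is a Fermat witness: 287 is composite.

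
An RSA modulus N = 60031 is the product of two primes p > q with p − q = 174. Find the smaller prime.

173

Since p = q + 174, we have 60031 = q(q + 174), so q² + 174q − 60031 = 0.
Discriminant: 174² + 4·60031 = 30276 + 240124 = 270400; √270400 = 520.
q = (−174 + 520)/2 = 173, and p = q + 174 = 347.
Check: 173 · 347 = 60031.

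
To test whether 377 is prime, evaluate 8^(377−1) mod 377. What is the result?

53

8^1 ≡ 8 (mod 377)
8^2 ≡ 8^2 = 64 ≡ 64 (mod 377)
8^4 ≡ 64^2 = 4096 ≡ 326 (mod 377)
8^8 ≡ 326^2 = 106276 ≡ 339 (mod 377)
8^16 ≡ 339^2 = 114921 ≡ 313 (mod 377)
8^32 ≡ 313^2 = 97969 ≡ 326 (mod 377)
8^64 ≡ 326^2 = 106276 ≡ 339 (mod 377)
8^128 ≡ 339^2 = 114921 ≡ 313 (mod 377)
8^256 ≡ 313^2 = 97969 ≡ 326 (mod 377)
376 = 256 + 64 + 32 + 16 + 8 in binary powers of 2.
So 8^376 ≡ 326 · 339 · 326 · 313 · 339 ≡ 53 (mod 377).
Since 53 ≠ 1, base 8 is a Fermat witness: 377 is composite.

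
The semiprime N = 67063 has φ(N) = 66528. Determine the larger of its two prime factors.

337

φ(n) = (p−1)(q−1) = n − (p+q) + 1, so p + q = 67063 − 66528 + 1 = 536.
p and q are the roots of t² − 536t + 67063 = 0.
Discriminant: 536² − 4·67063 = 287296 − 268252 = 19044; √19044 = 138.
q = (536 − 138)/2 = 199, p = (536 + 138)/2 = 337.
Check: 199 · 337 = 67063.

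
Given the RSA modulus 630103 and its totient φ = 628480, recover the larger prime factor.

983

φ(n) = (p−1)(q−1) = n − (p+q) + 1, so p + q = 630103 − 628480 + 1 = 1624.
p and q are the roots of t² − 1624t + 630103 = 0.
Discriminant: 1624² − 4·630103 = 2637376 − 2520412 = 116964; √116964 = 342.
q = (1624 − 342)/2 = 641, p = (1624 + 342)/2 = 983.
Check: 641 · 983 = 630103.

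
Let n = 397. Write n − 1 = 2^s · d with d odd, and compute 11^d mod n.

397 − 1 = 396 = 2^2 · 99, so d = 99.
11^1 ≡ 11 (mod 397)
11^2 ≡ 11^2 = 121 ≡ 121 (mod 397)
11^4 ≡ 121^2 = 14641 ≡ 349 (mod 397)
11^8 ≡ 349^2 = 121801 ≡ 319 (mod 397)
11^16 ≡ 319^2 = 101761 ≡ 129 (mod 397)
11^32 ≡ 129^2 = 16641 ≡ 364 (mod 397)
11^64 ≡ 364^2 = 132496 ≡ 295 (mod 397)
99 = 64 + 32 + 2 + 1 in binary powers of 2.
So 11^99 ≡ 295 · 364 · 121 · 11 ≡ 1 (mod 397).
Since 11^d ≡ 1 (mod 397), base 11 does not prove 397 composite.

1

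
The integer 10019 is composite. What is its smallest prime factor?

43

10019 is odd.
Digit sum 11, not divisible by 3.
Ends in 9: not divisible by 5.
7: 10019 = 7·1431 + 2
11: 10019 = 11·910 + 9
13: 10019 = 13·770 + 9
17: 10019 = 17·589 + 6
19: 10019 = 19·527 + 6
23: 10019 = 23·435 + 14
29: 10019 = 29·345 + 14
31: 10019 = 31·323 + 6
37: 10019 = 37·270 + 29
41: 10019 = 41·244 + 15
43: 10019 = 43·233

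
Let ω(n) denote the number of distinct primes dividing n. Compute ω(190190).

6

190190 = 2 · 95095
95095 = 5 · 19019
19019 = 7 · 2717
2717 = 11 · 247
247 = 13 · 19
190190 = 2 · 5 · 7 · 11 · 13 · 19, which has 6 distinct prime factors.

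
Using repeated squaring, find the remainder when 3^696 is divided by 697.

3^1 ≡ 3 (mod 697)
3^2 ≡ 3^2 = 9 ≡ 9 (mod 697)
3^4 ≡ 9^2 = 81 ≡ 81 (mod 697)
3^8 ≡ 81^2 = 6561 ≡ 288 (mod 697)
3^16 ≡ 288^2 = 82944 ≡ 1 (mod 697)
3^32 ≡ 1^2 = 1 ≡ 1 (mod 697)
3^64 ≡ 1^2 = 1 ≡ 1 (mod 697)
3^128 ≡ 1^2 = 1 ≡ 1 (mod 697)
3^256 ≡ 1^2 = 1 ≡ 1 (mod 697)
3^512 ≡ 1^2 = 1 ≡ 1 (mod 697)
696 = 512 + 128 + 32 + 16 + 8 in binary powers of 2.
So 3^696 ≡ 1 · 1 · 1 · 1 · 288 ≡ 288 (mod 697).
Since 288 ≠ 1, base 3 is a Fermat witness: 697 is composite.

288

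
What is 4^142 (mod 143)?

4^1 ≡ 4 (mod 143)
4^2 ≡ 4^2 = 16 ≡ 16 (mod 143)
4^4 ≡ 16^2 = 256 ≡ 113 (mod 143)
4^8 ≡ 113^2 = 12769 ≡ 42 (mod 143)
4^16 ≡ 42^2 = 1764 ≡ 48 (mod 143)
4^32 ≡ 48^2 = 2304 ≡ 16 (mod 143)
4^64 ≡ 16^2 = 256 ≡ 113 (mod 143)
4^128 ≡ 113^2 = 12769 ≡ 42 (mod 143)
142 = 128 + 8 + 4 + 2 in binary powers of 2.
So 4^142 ≡ 42 · 42 · 113 · 16 ≡ 126 (mod 143).
Since 126 ≠ 1, base 4 is a Fermat witness: 143 is composite.

126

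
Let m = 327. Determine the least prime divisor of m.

327 is odd.
Digit sum 12, divisible by 3.

3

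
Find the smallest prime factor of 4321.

29

4321 is odd.
Digit sum 10, not divisible by 3.
Ends in 1: not divisible by 5.
7: 4321 = 7·617 + 2
11: 4321 = 11·392 + 9
13: 4321 = 13·332 + 5
17: 4321 = 17·254 + 3
19: 4321 = 19·227 + 8
23: 4321 = 23·187 + 20
29: 4321 = 29·149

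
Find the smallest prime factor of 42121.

73

42121 is odd.
Digit sum 10, not divisible by 3.
Ends in 1: not divisible by 5.
7: 42121 = 7·6017 + 2
11: 42121 = 11·3829 + 2
13: 42121 = 13·3240 + 1
17: 42121 = 17·2477 + 12
19: 42121 = 19·2216 + 17
23: 42121 = 23·1831 + 8
29: 42121 = 29·1452 + 13
31: 42121 = 31·1358 + 23
37: 42121 = 37·1138 + 15
41: 42121 = 41·1027 + 14
43: 42121 = 43·979 + 24
47: 42121 = 47·896 + 9
53: 42121 = 53·794 + 39
59: 42121 = 59·713 + 54
61: 42121 = 61·690 + 31
67: 42121 = 67·628 + 45
71: 42121 = 71·593 + 18
73: 42121 = 73·577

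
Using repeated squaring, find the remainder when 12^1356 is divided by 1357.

12^1 ≡ 12 (mod 1357)
12^2 ≡ 12^2 = 144 ≡ 144 (mod 1357)
12^4 ≡ 144^2 = 20736 ≡ 381 (mod 1357)
12^8 ≡ 381^2 = 145161 ≡ 1319 (mod 1357)
12^16 ≡ 1319^2 = 1739761 ≡ 87 (mod 1357)
12^32 ≡ 87^2 = 7569 ≡ 784 (mod 1357)
12^64 ≡ 784^2 = 614656 ≡ 1292 (mod 1357)
12^128 ≡ 1292^2 = 1669264 ≡ 154 (mod 1357)
12^256 ≡ 154^2 = 23716 ≡ 647 (mod 1357)
12^512 ≡ 647^2 = 418609 ≡ 653 (mod 1357)
12^1024 ≡ 653^2 = 426409 ≡ 311 (mod 1357)
1356 = 1024 + 256 + 64 + 8 + 4 in binary powers of 2.
So 12^1356 ≡ 311 · 647 · 1292 · 1319 · 381 ≡ 1130 (mod 1357).
Since 1130 ≠ 1, base 12 is a Fermat witness: 1357 is composite.

1130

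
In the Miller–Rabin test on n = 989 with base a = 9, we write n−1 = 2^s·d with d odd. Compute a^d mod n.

989 − 1 = 988 = 2^2 · 247, so d = 247.
9^1 ≡ 9 (mod 989)
9^2 ≡ 9^2 = 81 ≡ 81 (mod 989)
9^4 ≡ 81^2 = 6561 ≡ 627 (mod 989)
9^8 ≡ 627^2 = 393129 ≡ 496 (mod 989)
9^16 ≡ 496^2 = 246016 ≡ 744 (mod 989)
9^32 ≡ 744^2 = 553536 ≡ 685 (mod 989)
9^64 ≡ 685^2 = 469225 ≡ 439 (mod 989)
9^128 ≡ 439^2 = 192721 ≡ 855 (mod 989)
247 = 128 + 64 + 32 + 16 + 4 + 2 + 1 in binary powers of 2.
So 9^247 ≡ 855 · 439 · 685 · 744 · 627 · 81 · 9 ≡ 744 (mod 989).
Squaring chain: 744 → 685; never reaches −1, so base 9 is a Miller–Rabin witness that 989 is composite.

744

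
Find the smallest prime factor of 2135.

5

2135 is odd.
Digit sum 11, not divisible by 3.
Ends in 5: divisible by 5.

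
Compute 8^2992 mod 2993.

8^1 ≡ 8 (mod 2993)
8^2 ≡ 8^2 = 64 ≡ 64 (mod 2993)
8^4 ≡ 64^2 = 4096 ≡ 1103 (mod 2993)
8^8 ≡ 1103^2 = 1216609 ≡ 1451 (mod 2993)
8^16 ≡ 1451^2 = 2105401 ≡ 1322 (mod 2993)
8^32 ≡ 1322^2 = 1747684 ≡ 2765 (mod 2993)
8^64 ≡ 2765^2 = 7645225 ≡ 1103 (mod 2993)
8^128 ≡ 1103^2 = 1216609 ≡ 1451 (mod 2993)
8^256 ≡ 1451^2 = 2105401 ≡ 1322 (mod 2993)
8^512 ≡ 1322^2 = 1747684 ≡ 2765 (mod 2993)
8^1024 ≡ 2765^2 = 7645225 ≡ 1103 (mod 2993)
8^2048 ≡ 1103^2 = 1216609 ≡ 1451 (mod 2993)
2992 = 2048 + 512 + 256 + 128 + 32 + 16 in binary powers of 2.
So 8^2992 ≡ 1451 · 2765 · 1322 · 1451 · 2765 · 1322 ≡ 592 (mod 2993).
Since 592 ≠ 1, base 8 is a Fermat witness: 2993 is composite.

592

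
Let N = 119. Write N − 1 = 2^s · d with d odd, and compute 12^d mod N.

108

119 − 1 = 118 = 2^1 · 59, so d = 59.
12^1 ≡ 12 (mod 119)
12^2 ≡ 12^2 = 144 ≡ 25 (mod 119)
12^4 ≡ 25^2 = 625 ≡ 30 (mod 119)
12^8 ≡ 30^2 = 900 ≡ 67 (mod 119)
12^16 ≡ 67^2 = 4489 ≡ 86 (mod 119)
12^32 ≡ 86^2 = 7396 ≡ 18 (mod 119)
59 = 32 + 16 + 8 + 2 + 1 in binary powers of 2.
So 12^59 ≡ 18 · 86 · 67 · 25 · 12 ≡ 108 (mod 119).
Squaring chain: 108; never reaches −1, so base 12 is a Miller–Rabin witness that 119 is composite.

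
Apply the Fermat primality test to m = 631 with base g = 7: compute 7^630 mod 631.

1

7^1 ≡ 7 (mod 631)
7^2 ≡ 7^2 = 49 ≡ 49 (mod 631)
7^4 ≡ 49^2 = 2401 ≡ 508 (mod 631)
7^8 ≡ 508^2 = 258064 ≡ 616 (mod 631)
7^16 ≡ 616^2 = 379456 ≡ 225 (mod 631)
7^32 ≡ 225^2 = 50625 ≡ 145 (mod 631)
7^64 ≡ 145^2 = 21025 ≡ 202 (mod 631)
7^128 ≡ 202^2 = 40804 ≡ 420 (mod 631)
7^256 ≡ 420^2 = 176400 ≡ 351 (mod 631)
7^512 ≡ 351^2 = 123201 ≡ 156 (mod 631)
630 = 512 + 64 + 32 + 16 + 4 + 2 in binary powers of 2.
So 7^630 ≡ 156 · 202 · 145 · 225 · 508 · 49 ≡ 1 (mod 631).
Since the result is 1, base 7 gives no evidence that 631 is composite.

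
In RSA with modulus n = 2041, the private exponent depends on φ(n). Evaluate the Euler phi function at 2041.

Factor: 2041 = 13 · 157.
φ(2041) = (13−1) · (157−1) = 12 · 156 = 1872.

1872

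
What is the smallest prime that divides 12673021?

83

12673021 is odd.
Digit sum 22, not divisible by 3.
Ends in 1: not divisible by 5.
7: 12673021 = 7·1810431 + 4
11: 12673021 = 11·1152092 + 9
13: 12673021 = 13·974847 + 10
17: 12673021 = 17·745471 + 14
19: 12673021 = 19·667001 + 2
23: 12673021 = 23·551000 + 21
29: 12673021 = 29·437000 + 21
31: 12673021 = 31·408807 + 4
37: 12673021 = 37·342514 + 3
41: 12673021 = 41·309098 + 3
43: 12673021 = 43·294721 + 18
47: 12673021 = 47·269638 + 35
53: 12673021 = 53·239113 + 32
59: 12673021 = 59·214796 + 57
61: 12673021 = 61·207754 + 27
67: 12673021 = 67·189149 + 38
71: 12673021 = 71·178493 + 18
73: 12673021 = 73·173603 + 2
79: 12673021 = 79·160417 + 78
83: 12673021 = 83·152687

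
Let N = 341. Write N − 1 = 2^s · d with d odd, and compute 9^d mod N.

341 − 1 = 340 = 2^2 · 85, so d = 85.
9^1 ≡ 9 (mod 341)
9^2 ≡ 9^2 = 81 ≡ 81 (mod 341)
9^4 ≡ 81^2 = 6561 ≡ 82 (mod 341)
9^8 ≡ 82^2 = 6724 ≡ 245 (mod 341)
9^16 ≡ 245^2 = 60025 ≡ 9 (mod 341)
9^32 ≡ 9^2 = 81 ≡ 81 (mod 341)
9^64 ≡ 81^2 = 6561 ≡ 82 (mod 341)
85 = 64 + 16 + 4 + 1 in binary powers of 2.
So 9^85 ≡ 82 · 9 · 82 · 9 ≡ 67 (mod 341).
Squaring chain: 67 → 56; never reaches −1, so base 9 is a Miller–Rabin witness that 341 is composite.

67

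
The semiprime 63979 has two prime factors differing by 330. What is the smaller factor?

Since p = q + 330, we have 63979 = q(q + 330), so q² + 330q − 63979 = 0.
Discriminant: 330² + 4·63979 = 108900 + 255916 = 364816; √364816 = 604.
q = (−330 + 604)/2 = 137, and p = q + 330 = 467.
Check: 137 · 467 = 63979.

137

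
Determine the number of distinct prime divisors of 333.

2

333 = 3^2 · 37
333 = 3^2 · 37, which has 2 distinct prime factors.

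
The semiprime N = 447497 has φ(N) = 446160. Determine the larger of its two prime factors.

677

φ(n) = (p−1)(q−1) = n − (p+q) + 1, so p + q = 447497 − 446160 + 1 = 1338.
p and q are the roots of t² − 1338t + 447497 = 0.
Discriminant: 1338² − 4·447497 = 1790244 − 1789988 = 256; √256 = 16.
q = (1338 − 16)/2 = 661, p = (1338 + 16)/2 = 677.
Check: 661 · 677 = 447497.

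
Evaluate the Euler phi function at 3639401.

Factor: 3639401 = 109 · 173 · 193.
φ(3639401) = (109−1) · (173−1) · (193−1) = 108 · 172 · 192 = 3566592.

3566592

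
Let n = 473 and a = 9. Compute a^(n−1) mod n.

444

9^1 ≡ 9 (mod 473)
9^2 ≡ 9^2 = 81 ≡ 81 (mod 473)
9^4 ≡ 81^2 = 6561 ≡ 412 (mod 473)
9^8 ≡ 412^2 = 169744 ≡ 410 (mod 473)
9^16 ≡ 410^2 = 168100 ≡ 185 (mod 473)
9^32 ≡ 185^2 = 34225 ≡ 169 (mod 473)
9^64 ≡ 169^2 = 28561 ≡ 181 (mod 473)
9^128 ≡ 181^2 = 32761 ≡ 124 (mod 473)
9^256 ≡ 124^2 = 15376 ≡ 240 (mod 473)
472 = 256 + 128 + 64 + 16 + 8 in binary powers of 2.
So 9^472 ≡ 240 · 124 · 181 · 185 · 410 ≡ 444 (mod 473).
Since 444 ≠ 1, base 9 is a Fermat witness: 473 is composite.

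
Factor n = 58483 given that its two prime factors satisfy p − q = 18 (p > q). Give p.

251

Since p = q + 18, we have 58483 = q(q + 18), so q² + 18q − 58483 = 0.
Discriminant: 18² + 4·58483 = 324 + 233932 = 234256; √234256 = 484.
q = (−18 + 484)/2 = 233, and p = q + 18 = 251.
Check: 233 · 251 = 58483.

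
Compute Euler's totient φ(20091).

12960

Factor: 20091 = 3 · 37 · 181.
φ(20091) = (3−1) · (37−1) · (181−1) = 2 · 36 · 180 = 12960.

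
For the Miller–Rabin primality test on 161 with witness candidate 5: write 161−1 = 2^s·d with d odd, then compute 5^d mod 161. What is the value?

161 − 1 = 160 = 2^5 · 5, so d = 5.
5^1 ≡ 5 (mod 161)
5^2 ≡ 5^2 = 25 ≡ 25 (mod 161)
5^4 ≡ 25^2 = 625 ≡ 142 (mod 161)
5 = 4 + 1 in binary powers of 2.
So 5^5 ≡ 142 · 5 ≡ 66 (mod 161).
Squaring chain: 66 → 9 → 81 → 121 → 151; never reaches −1, so base 5 is a Miller–Rabin witness that 161 is composite.

66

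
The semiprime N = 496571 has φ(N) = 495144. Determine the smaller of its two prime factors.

599

φ(n) = (p−1)(q−1) = n − (p+q) + 1, so p + q = 496571 − 495144 + 1 = 1428.
p and q are the roots of t² − 1428t + 496571 = 0.
Discriminant: 1428² − 4·496571 = 2039184 − 1986284 = 52900; √52900 = 230.
q = (1428 − 230)/2 = 599, p = (1428 + 230)/2 = 829.
Check: 599 · 829 = 496571.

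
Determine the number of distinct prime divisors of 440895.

6

440895 = 3 · 146965
146965 = 5 · 29393
29393 = 7 · 4199
4199 = 13 · 323
323 = 17 · 19
440895 = 3 · 5 · 7 · 13 · 17 · 19, which has 6 distinct prime factors.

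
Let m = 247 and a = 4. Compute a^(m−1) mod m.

235

4^1 ≡ 4 (mod 247)
4^2 ≡ 4^2 = 16 ≡ 16 (mod 247)
4^4 ≡ 16^2 = 256 ≡ 9 (mod 247)
4^8 ≡ 9^2 = 81 ≡ 81 (mod 247)
4^16 ≡ 81^2 = 6561 ≡ 139 (mod 247)
4^32 ≡ 139^2 = 19321 ≡ 55 (mod 247)
4^64 ≡ 55^2 = 3025 ≡ 61 (mod 247)
4^128 ≡ 61^2 = 3721 ≡ 16 (mod 247)
246 = 128 + 64 + 32 + 16 + 4 + 2 in binary powers of 2.
So 4^246 ≡ 16 · 61 · 55 · 139 · 9 · 16 ≡ 235 (mod 247).
Since 235 ≠ 1, base 4 is a Fermat witness: 247 is composite.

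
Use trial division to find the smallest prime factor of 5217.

5217 is odd.
Digit sum 15, divisible by 3.

3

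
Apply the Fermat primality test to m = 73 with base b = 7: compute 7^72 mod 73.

7^1 ≡ 7 (mod 73)
7^2 ≡ 7^2 = 49 ≡ 49 (mod 73)
7^4 ≡ 49^2 = 2401 ≡ 65 (mod 73)
7^8 ≡ 65^2 = 4225 ≡ 64 (mod 73)
7^16 ≡ 64^2 = 4096 ≡ 8 (mod 73)
7^32 ≡ 8^2 = 64 ≡ 64 (mod 73)
7^64 ≡ 64^2 = 4096 ≡ 8 (mod 73)
72 = 64 + 8 in binary powers of 2.
So 7^72 ≡ 8 · 64 ≡ 1 (mod 73).
Since the result is 1, base 7 gives no evidence that 73 is composite.

1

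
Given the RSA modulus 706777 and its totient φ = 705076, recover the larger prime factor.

983

φ(n) = (p−1)(q−1) = n − (p+q) + 1, so p + q = 706777 − 705076 + 1 = 1702.
p and q are the roots of t² − 1702t + 706777 = 0.
Discriminant: 1702² − 4·706777 = 2896804 − 2827108 = 69696; √69696 = 264.
q = (1702 − 264)/2 = 719, p = (1702 + 264)/2 = 983.
Check: 719 · 983 = 706777.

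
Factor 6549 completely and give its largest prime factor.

59

6549 = 3 · 2183
2183 = 37 · 59
59 is prime.
So 6549 = 3 · 37 · 59; the largest prime factor is 59.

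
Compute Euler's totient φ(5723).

5568

Factor: 5723 = 59 · 97.
φ(5723) = (59−1) · (97−1) = 58 · 96 = 5568.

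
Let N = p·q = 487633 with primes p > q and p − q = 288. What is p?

857

Since p = q + 288, we have 487633 = q(q + 288), so q² + 288q − 487633 = 0.
Discriminant: 288² + 4·487633 = 82944 + 1950532 = 2033476; √2033476 = 1426.
q = (−288 + 1426)/2 = 569, and p = q + 288 = 857.
Check: 569 · 857 = 487633.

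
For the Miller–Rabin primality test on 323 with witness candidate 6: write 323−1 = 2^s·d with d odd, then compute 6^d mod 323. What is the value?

244

323 − 1 = 322 = 2^1 · 161, so d = 161.
6^1 ≡ 6 (mod 323)
6^2 ≡ 6^2 = 36 ≡ 36 (mod 323)
6^4 ≡ 36^2 = 1296 ≡ 4 (mod 323)
6^8 ≡ 4^2 = 16 ≡ 16 (mod 323)
6^16 ≡ 16^2 = 256 ≡ 256 (mod 323)
6^32 ≡ 256^2 = 65536 ≡ 290 (mod 323)
6^64 ≡ 290^2 = 84100 ≡ 120 (mod 323)
6^128 ≡ 120^2 = 14400 ≡ 188 (mod 323)
161 = 128 + 32 + 1 in binary powers of 2.
So 6^161 ≡ 188 · 290 · 6 ≡ 244 (mod 323).
Squaring chain: 244; never reaches −1, so base 6 is a Miller–Rabin witness that 323 is composite.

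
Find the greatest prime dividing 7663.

7663 = 79 · 97
97 is prime.
So 7663 = 79 · 97; the largest prime factor is 97.

97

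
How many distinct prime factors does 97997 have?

97997 = 43^2 · 53
97997 = 43^2 · 53, which has 2 distinct prime factors.

2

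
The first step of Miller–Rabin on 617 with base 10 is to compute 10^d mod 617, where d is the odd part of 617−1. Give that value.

139

617 − 1 = 616 = 2^3 · 77, so d = 77.
10^1 ≡ 10 (mod 617)
10^2 ≡ 10^2 = 100 ≡ 100 (mod 617)
10^4 ≡ 100^2 = 10000 ≡ 128 (mod 617)
10^8 ≡ 128^2 = 16384 ≡ 342 (mod 617)
10^16 ≡ 342^2 = 116964 ≡ 351 (mod 617)
10^32 ≡ 351^2 = 123201 ≡ 418 (mod 617)
10^64 ≡ 418^2 = 174724 ≡ 113 (mod 617)
77 = 64 + 8 + 4 + 1 in binary powers of 2.
So 10^77 ≡ 113 · 342 · 128 · 10 ≡ 139 (mod 617).
Squaring chain: 139 → 194 → 616; reaches −1, so base 10 does not prove 617 composite.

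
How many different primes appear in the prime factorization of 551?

551 = 19 · 29
551 = 19 · 29, which has 2 distinct prime factors.

2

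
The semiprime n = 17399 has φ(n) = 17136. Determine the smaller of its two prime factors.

127

φ(n) = (p−1)(q−1) = n − (p+q) + 1, so p + q = 17399 − 17136 + 1 = 264.
p and q are the roots of t² − 264t + 17399 = 0.
Discriminant: 264² − 4·17399 = 69696 − 69596 = 100; √100 = 10.
q = (264 − 10)/2 = 127, p = (264 + 10)/2 = 137.
Check: 127 · 137 = 17399.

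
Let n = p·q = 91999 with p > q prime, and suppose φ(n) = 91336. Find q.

φ(n) = (p−1)(q−1) = n − (p+q) + 1, so p + q = 91999 − 91336 + 1 = 664.
p and q are the roots of t² − 664t + 91999 = 0.
Discriminant: 664² − 4·91999 = 440896 − 367996 = 72900; √72900 = 270.
q = (664 − 270)/2 = 197, p = (664 + 270)/2 = 467.
Check: 197 · 467 = 91999.

197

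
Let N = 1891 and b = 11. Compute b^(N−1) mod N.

11^1 ≡ 11 (mod 1891)
11^2 ≡ 11^2 = 121 ≡ 121 (mod 1891)
11^4 ≡ 121^2 = 14641 ≡ 1404 (mod 1891)
11^8 ≡ 1404^2 = 1971216 ≡ 794 (mod 1891)
11^16 ≡ 794^2 = 630436 ≡ 733 (mod 1891)
11^32 ≡ 733^2 = 537289 ≡ 245 (mod 1891)
11^64 ≡ 245^2 = 60025 ≡ 1404 (mod 1891)
11^128 ≡ 1404^2 = 1971216 ≡ 794 (mod 1891)
11^256 ≡ 794^2 = 630436 ≡ 733 (mod 1891)
11^512 ≡ 733^2 = 537289 ≡ 245 (mod 1891)
11^1024 ≡ 245^2 = 60025 ≡ 1404 (mod 1891)
1890 = 1024 + 512 + 256 + 64 + 32 + 2 in binary powers of 2.
So 11^1890 ≡ 1404 · 245 · 733 · 1404 · 245 · 121 ≡ 1768 (mod 1891).
Since 1768 ≠ 1, base 11 is a Fermat witness: 1891 is composite.

1768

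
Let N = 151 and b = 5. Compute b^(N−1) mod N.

5^1 ≡ 5 (mod 151)
5^2 ≡ 5^2 = 25 ≡ 25 (mod 151)
5^4 ≡ 25^2 = 625 ≡ 21 (mod 151)
5^8 ≡ 21^2 = 441 ≡ 139 (mod 151)
5^16 ≡ 139^2 = 19321 ≡ 144 (mod 151)
5^32 ≡ 144^2 = 20736 ≡ 49 (mod 151)
5^64 ≡ 49^2 = 2401 ≡ 136 (mod 151)
5^128 ≡ 136^2 = 18496 ≡ 74 (mod 151)
150 = 128 + 16 + 4 + 2 in binary powers of 2.
So 5^150 ≡ 74 · 144 · 21 · 25 ≡ 1 (mod 151).
Since the result is 1, base 5 gives no evidence that 151 is composite.

1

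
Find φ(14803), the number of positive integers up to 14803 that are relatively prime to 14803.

14560

Factor: 14803 = 113 · 131.
φ(14803) = (113−1) · (131−1) = 112 · 130 = 14560.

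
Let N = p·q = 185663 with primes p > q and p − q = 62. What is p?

Since p = q + 62, we have 185663 = q(q + 62), so q² + 62q − 185663 = 0.
Discriminant: 62² + 4·185663 = 3844 + 742652 = 746496; √746496 = 864.
q = (−62 + 864)/2 = 401, and p = q + 62 = 463.
Check: 401 · 463 = 185663.

463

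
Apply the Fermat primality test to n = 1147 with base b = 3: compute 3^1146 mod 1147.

47

3^1 ≡ 3 (mod 1147)
3^2 ≡ 3^2 = 9 ≡ 9 (mod 1147)
3^4 ≡ 9^2 = 81 ≡ 81 (mod 1147)
3^8 ≡ 81^2 = 6561 ≡ 826 (mod 1147)
3^16 ≡ 826^2 = 682276 ≡ 958 (mod 1147)
3^32 ≡ 958^2 = 917764 ≡ 164 (mod 1147)
3^64 ≡ 164^2 = 26896 ≡ 515 (mod 1147)
3^128 ≡ 515^2 = 265225 ≡ 268 (mod 1147)
3^256 ≡ 268^2 = 71824 ≡ 710 (mod 1147)
3^512 ≡ 710^2 = 504100 ≡ 567 (mod 1147)
3^1024 ≡ 567^2 = 321489 ≡ 329 (mod 1147)
1146 = 1024 + 64 + 32 + 16 + 8 + 2 in binary powers of 2.
So 3^1146 ≡ 329 · 515 · 164 · 958 · 826 · 9 ≡ 47 (mod 1147).
Since 47 ≠ 1, base 3 is a Fermat witness: 1147 is composite.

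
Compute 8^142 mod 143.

8^1 ≡ 8 (mod 143)
8^2 ≡ 8^2 = 64 ≡ 64 (mod 143)
8^4 ≡ 64^2 = 4096 ≡ 92 (mod 143)
8^8 ≡ 92^2 = 8464 ≡ 27 (mod 143)
8^16 ≡ 27^2 = 729 ≡ 14 (mod 143)
8^32 ≡ 14^2 = 196 ≡ 53 (mod 143)
8^64 ≡ 53^2 = 2809 ≡ 92 (mod 143)
8^128 ≡ 92^2 = 8464 ≡ 27 (mod 143)
142 = 128 + 8 + 4 + 2 in binary powers of 2.
So 8^142 ≡ 27 · 27 · 92 · 64 ≡ 64 (mod 143).
Since 64 ≠ 1, base 8 is a Fermat witness: 143 is composite.

64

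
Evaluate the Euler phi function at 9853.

Factor: 9853 = 59 · 167.
φ(9853) = (59−1) · (167−1) = 58 · 166 = 9628.

9628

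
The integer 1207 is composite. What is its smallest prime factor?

17

1207 is odd.
Digit sum 10, not divisible by 3.
Ends in 7: not divisible by 5.
7: 1207 = 7·172 + 3
11: 1207 = 11·109 + 8
13: 1207 = 13·92 + 11
17: 1207 = 17·71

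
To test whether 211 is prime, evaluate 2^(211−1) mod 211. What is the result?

2^1 ≡ 2 (mod 211)
2^2 ≡ 2^2 = 4 ≡ 4 (mod 211)
2^4 ≡ 4^2 = 16 ≡ 16 (mod 211)
2^8 ≡ 16^2 = 256 ≡ 45 (mod 211)
2^16 ≡ 45^2 = 2025 ≡ 126 (mod 211)
2^32 ≡ 126^2 = 15876 ≡ 51 (mod 211)
2^64 ≡ 51^2 = 2601 ≡ 69 (mod 211)
2^128 ≡ 69^2 = 4761 ≡ 119 (mod 211)
210 = 128 + 64 + 16 + 2 in binary powers of 2.
So 2^210 ≡ 119 · 69 · 126 · 4 ≡ 1 (mod 211).
Since the result is 1, base 2 gives no evidence that 211 is composite.

1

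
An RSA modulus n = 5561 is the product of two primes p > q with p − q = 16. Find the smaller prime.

Since p = q + 16, we have 5561 = q(q + 16), so q² + 16q − 5561 = 0.
Discriminant: 16² + 4·5561 = 256 + 22244 = 22500; √22500 = 150.
q = (−16 + 150)/2 = 67, and p = q + 16 = 83.
Check: 67 · 83 = 5561.

67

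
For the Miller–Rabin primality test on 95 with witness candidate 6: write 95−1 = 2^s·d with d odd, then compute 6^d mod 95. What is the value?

36

95 − 1 = 94 = 2^1 · 47, so d = 47.
6^1 ≡ 6 (mod 95)
6^2 ≡ 6^2 = 36 ≡ 36 (mod 95)
6^4 ≡ 36^2 = 1296 ≡ 61 (mod 95)
6^8 ≡ 61^2 = 3721 ≡ 16 (mod 95)
6^16 ≡ 16^2 = 256 ≡ 66 (mod 95)
6^32 ≡ 66^2 = 4356 ≡ 81 (mod 95)
47 = 32 + 8 + 4 + 2 + 1 in binary powers of 2.
So 6^47 ≡ 81 · 16 · 61 · 36 · 6 ≡ 36 (mod 95).
Squaring chain: 36; never reaches −1, so base 6 is a Miller–Rabin witness that 95 is composite.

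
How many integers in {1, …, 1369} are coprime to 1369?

Factor: 1369 = 37^2.
φ(1369) = 37^1·(37−1) = 1332.

1332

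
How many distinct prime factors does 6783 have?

4

6783 = 3 · 2261
2261 = 7 · 323
323 = 17 · 19
6783 = 3 · 7 · 17 · 19, which has 4 distinct prime factors.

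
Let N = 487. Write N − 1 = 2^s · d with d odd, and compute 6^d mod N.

487 − 1 = 486 = 2^1 · 243, so d = 243.
6^1 ≡ 6 (mod 487)
6^2 ≡ 6^2 = 36 ≡ 36 (mod 487)
6^4 ≡ 36^2 = 1296 ≡ 322 (mod 487)
6^8 ≡ 322^2 = 103684 ≡ 440 (mod 487)
6^16 ≡ 440^2 = 193600 ≡ 261 (mod 487)
6^32 ≡ 261^2 = 68121 ≡ 428 (mod 487)
6^64 ≡ 428^2 = 183184 ≡ 72 (mod 487)
6^128 ≡ 72^2 = 5184 ≡ 314 (mod 487)
243 = 128 + 64 + 32 + 16 + 2 + 1 in binary powers of 2.
So 6^243 ≡ 314 · 72 · 428 · 261 · 36 · 6 ≡ 486 (mod 487).
Since 6^d ≡ 486 (mod 487), base 6 does not prove 487 composite.

486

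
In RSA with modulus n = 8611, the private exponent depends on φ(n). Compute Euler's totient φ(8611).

Factor: 8611 = 79 · 109.
φ(8611) = (79−1) · (109−1) = 78 · 108 = 8424.

8424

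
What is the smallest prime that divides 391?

17

391 is odd.
Digit sum 13, not divisible by 3.
Ends in 1: not divisible by 5.
7: 391 = 7·55 + 6
11: 391 = 11·35 + 6
13: 391 = 13·30 + 1
17: 391 = 17·23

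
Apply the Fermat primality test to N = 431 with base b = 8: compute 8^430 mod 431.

1

8^1 ≡ 8 (mod 431)
8^2 ≡ 8^2 = 64 ≡ 64 (mod 431)
8^4 ≡ 64^2 = 4096 ≡ 217 (mod 431)
8^8 ≡ 217^2 = 47089 ≡ 110 (mod 431)
8^16 ≡ 110^2 = 12100 ≡ 32 (mod 431)
8^32 ≡ 32^2 = 1024 ≡ 162 (mod 431)
8^64 ≡ 162^2 = 26244 ≡ 384 (mod 431)
8^128 ≡ 384^2 = 147456 ≡ 54 (mod 431)
8^256 ≡ 54^2 = 2916 ≡ 330 (mod 431)
430 = 256 + 128 + 32 + 8 + 4 + 2 in binary powers of 2.
So 8^430 ≡ 330 · 54 · 162 · 110 · 217 · 64 ≡ 1 (mod 431).
Since the result is 1, base 8 gives no evidence that 431 is composite.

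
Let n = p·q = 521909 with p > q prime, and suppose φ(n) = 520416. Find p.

937

φ(n) = (p−1)(q−1) = n − (p+q) + 1, so p + q = 521909 − 520416 + 1 = 1494.
p and q are the roots of t² − 1494t + 521909 = 0.
Discriminant: 1494² − 4·521909 = 2232036 − 2087636 = 144400; √144400 = 380.
q = (1494 − 380)/2 = 557, p = (1494 + 380)/2 = 937.
Check: 557 · 937 = 521909.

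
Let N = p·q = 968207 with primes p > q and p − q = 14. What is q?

Since p = q + 14, we have 968207 = q(q + 14), so q² + 14q − 968207 = 0.
Discriminant: 14² + 4·968207 = 196 + 3872828 = 3873024; √3873024 = 1968.
q = (−14 + 1968)/2 = 977, and p = q + 14 = 991.
Check: 977 · 991 = 968207.

977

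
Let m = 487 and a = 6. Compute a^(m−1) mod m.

6^1 ≡ 6 (mod 487)
6^2 ≡ 6^2 = 36 ≡ 36 (mod 487)
6^4 ≡ 36^2 = 1296 ≡ 322 (mod 487)
6^8 ≡ 322^2 = 103684 ≡ 440 (mod 487)
6^16 ≡ 440^2 = 193600 ≡ 261 (mod 487)
6^32 ≡ 261^2 = 68121 ≡ 428 (mod 487)
6^64 ≡ 428^2 = 183184 ≡ 72 (mod 487)
6^128 ≡ 72^2 = 5184 ≡ 314 (mod 487)
6^256 ≡ 314^2 = 98596 ≡ 222 (mod 487)
486 = 256 + 128 + 64 + 32 + 4 + 2 in binary powers of 2.
So 6^486 ≡ 222 · 314 · 72 · 428 · 322 · 36 ≡ 1 (mod 487).
Since the result is 1, base 6 gives no evidence that 487 is composite.

1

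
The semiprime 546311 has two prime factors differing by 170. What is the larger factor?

Since p = q + 170, we have 546311 = q(q + 170), so q² + 170q − 546311 = 0.
Discriminant: 170² + 4·546311 = 28900 + 2185244 = 2214144; √2214144 = 1488.
q = (−170 + 1488)/2 = 659, and p = q + 170 = 829.
Check: 659 · 829 = 546311.

829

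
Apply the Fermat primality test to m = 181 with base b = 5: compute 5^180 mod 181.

5^1 ≡ 5 (mod 181)
5^2 ≡ 5^2 = 25 ≡ 25 (mod 181)
5^4 ≡ 25^2 = 625 ≡ 82 (mod 181)
5^8 ≡ 82^2 = 6724 ≡ 27 (mod 181)
5^16 ≡ 27^2 = 729 ≡ 5 (mod 181)
5^32 ≡ 5^2 = 25 ≡ 25 (mod 181)
5^64 ≡ 25^2 = 625 ≡ 82 (mod 181)
5^128 ≡ 82^2 = 6724 ≡ 27 (mod 181)
180 = 128 + 32 + 16 + 4 in binary powers of 2.
So 5^180 ≡ 27 · 25 · 5 · 82 ≡ 1 (mod 181).
Since the result is 1, base 5 gives no evidence that 181 is composite.

1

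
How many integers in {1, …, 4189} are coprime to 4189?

4060

Factor: 4189 = 59 · 71.
φ(4189) = (59−1) · (71−1) = 58 · 70 = 4060.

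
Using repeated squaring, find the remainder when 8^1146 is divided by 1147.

8^1 ≡ 8 (mod 1147)
8^2 ≡ 8^2 = 64 ≡ 64 (mod 1147)
8^4 ≡ 64^2 = 4096 ≡ 655 (mod 1147)
8^8 ≡ 655^2 = 429025 ≡ 47 (mod 1147)
8^16 ≡ 47^2 = 2209 ≡ 1062 (mod 1147)
8^32 ≡ 1062^2 = 1127844 ≡ 343 (mod 1147)
8^64 ≡ 343^2 = 117649 ≡ 655 (mod 1147)
8^128 ≡ 655^2 = 429025 ≡ 47 (mod 1147)
8^256 ≡ 47^2 = 2209 ≡ 1062 (mod 1147)
8^512 ≡ 1062^2 = 1127844 ≡ 343 (mod 1147)
8^1024 ≡ 343^2 = 117649 ≡ 655 (mod 1147)
1146 = 1024 + 64 + 32 + 16 + 8 + 2 in binary powers of 2.
So 8^1146 ≡ 655 · 655 · 343 · 1062 · 47 · 64 ≡ 628 (mod 1147).
Since 628 ≠ 1, base 8 is a Fermat witness: 1147 is composite.

628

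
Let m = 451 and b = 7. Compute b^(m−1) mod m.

7^1 ≡ 7 (mod 451)
7^2 ≡ 7^2 = 49 ≡ 49 (mod 451)
7^4 ≡ 49^2 = 2401 ≡ 146 (mod 451)
7^8 ≡ 146^2 = 21316 ≡ 119 (mod 451)
7^16 ≡ 119^2 = 14161 ≡ 180 (mod 451)
7^32 ≡ 180^2 = 32400 ≡ 379 (mod 451)
7^64 ≡ 379^2 = 143641 ≡ 223 (mod 451)
7^128 ≡ 223^2 = 49729 ≡ 119 (mod 451)
7^256 ≡ 119^2 = 14161 ≡ 180 (mod 451)
450 = 256 + 128 + 64 + 2 in binary powers of 2.
So 7^450 ≡ 180 · 119 · 223 · 49 ≡ 419 (mod 451).
Since 419 ≠ 1, base 7 is a Fermat witness: 451 is composite.

419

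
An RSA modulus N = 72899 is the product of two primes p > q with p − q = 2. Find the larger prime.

271

Since p = q + 2, we have 72899 = q(q + 2), so q² + 2q − 72899 = 0.
Discriminant: 2² + 4·72899 = 4 + 291596 = 291600; √291600 = 540.
q = (−2 + 540)/2 = 269, and p = q + 2 = 271.
Check: 269 · 271 = 72899.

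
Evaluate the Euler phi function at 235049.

Factor: 235049 = 19 · 89 · 139.
φ(235049) = (19−1) · (89−1) · (139−1) = 18 · 88 · 138 = 218592.

218592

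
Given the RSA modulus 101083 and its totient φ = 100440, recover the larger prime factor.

373

φ(n) = (p−1)(q−1) = n − (p+q) + 1, so p + q = 101083 − 100440 + 1 = 644.
p and q are the roots of t² − 644t + 101083 = 0.
Discriminant: 644² − 4·101083 = 414736 − 404332 = 10404; √10404 = 102.
q = (644 − 102)/2 = 271, p = (644 + 102)/2 = 373.
Check: 271 · 373 = 101083.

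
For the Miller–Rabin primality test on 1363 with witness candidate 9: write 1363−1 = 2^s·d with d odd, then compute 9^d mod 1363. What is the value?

760

1363 − 1 = 1362 = 2^1 · 681, so d = 681.
9^1 ≡ 9 (mod 1363)
9^2 ≡ 9^2 = 81 ≡ 81 (mod 1363)
9^4 ≡ 81^2 = 6561 ≡ 1109 (mod 1363)
9^8 ≡ 1109^2 = 1229881 ≡ 455 (mod 1363)
9^16 ≡ 455^2 = 207025 ≡ 1212 (mod 1363)
9^32 ≡ 1212^2 = 1468944 ≡ 993 (mod 1363)
9^64 ≡ 993^2 = 986049 ≡ 600 (mod 1363)
9^128 ≡ 600^2 = 360000 ≡ 168 (mod 1363)
9^256 ≡ 168^2 = 28224 ≡ 964 (mod 1363)
9^512 ≡ 964^2 = 929296 ≡ 1093 (mod 1363)
681 = 512 + 128 + 32 + 8 + 1 in binary powers of 2.
So 9^681 ≡ 1093 · 168 · 993 · 455 · 9 ≡ 760 (mod 1363).
Squaring chain: 760; never reaches −1, so base 9 is a Miller–Rabin witness that 1363 is composite.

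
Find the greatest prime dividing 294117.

294117 = 3 · 98039
98039 = 17 · 5767
5767 = 73 · 79
79 is prime.
So 294117 = 3 · 17 · 73 · 79; the largest prime factor is 79.

79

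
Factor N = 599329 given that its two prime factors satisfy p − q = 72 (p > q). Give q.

Since p = q + 72, we have 599329 = q(q + 72), so q² + 72q − 599329 = 0.
Discriminant: 72² + 4·599329 = 5184 + 2397316 = 2402500; √2402500 = 1550.
q = (−72 + 1550)/2 = 739, and p = q + 72 = 811.
Check: 739 · 811 = 599329.

739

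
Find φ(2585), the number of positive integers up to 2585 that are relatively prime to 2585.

1840

Factor: 2585 = 5 · 11 · 47.
φ(2585) = (5−1) · (11−1) · (47−1) = 4 · 10 · 46 = 1840.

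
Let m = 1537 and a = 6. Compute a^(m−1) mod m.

6^1 ≡ 6 (mod 1537)
6^2 ≡ 6^2 = 36 ≡ 36 (mod 1537)
6^4 ≡ 36^2 = 1296 ≡ 1296 (mod 1537)
6^8 ≡ 1296^2 = 1679616 ≡ 1212 (mod 1537)
6^16 ≡ 1212^2 = 1468944 ≡ 1109 (mod 1537)
6^32 ≡ 1109^2 = 1229881 ≡ 281 (mod 1537)
6^64 ≡ 281^2 = 78961 ≡ 574 (mod 1537)
6^128 ≡ 574^2 = 329476 ≡ 558 (mod 1537)
6^256 ≡ 558^2 = 311364 ≡ 890 (mod 1537)
6^512 ≡ 890^2 = 792100 ≡ 545 (mod 1537)
6^1024 ≡ 545^2 = 297025 ≡ 384 (mod 1537)
1536 = 1024 + 512 in binary powers of 2.
So 6^1536 ≡ 384 · 545 ≡ 248 (mod 1537).
Since 248 ≠ 1, base 6 is a Fermat witness: 1537 is composite.

248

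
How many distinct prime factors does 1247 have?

2

1247 = 29 · 43
1247 = 29 · 43, which has 2 distinct prime factors.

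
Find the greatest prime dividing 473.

43

473 = 11 · 43
43 is prime.
So 473 = 11 · 43; the largest prime factor is 43.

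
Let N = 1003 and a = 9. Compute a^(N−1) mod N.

676

9^1 ≡ 9 (mod 1003)
9^2 ≡ 9^2 = 81 ≡ 81 (mod 1003)
9^4 ≡ 81^2 = 6561 ≡ 543 (mod 1003)
9^8 ≡ 543^2 = 294849 ≡ 970 (mod 1003)
9^16 ≡ 970^2 = 940900 ≡ 86 (mod 1003)
9^32 ≡ 86^2 = 7396 ≡ 375 (mod 1003)
9^64 ≡ 375^2 = 140625 ≡ 205 (mod 1003)
9^128 ≡ 205^2 = 42025 ≡ 902 (mod 1003)
9^256 ≡ 902^2 = 813604 ≡ 171 (mod 1003)
9^512 ≡ 171^2 = 29241 ≡ 154 (mod 1003)
1002 = 512 + 256 + 128 + 64 + 32 + 8 + 2 in binary powers of 2.
So 9^1002 ≡ 154 · 171 · 902 · 205 · 375 · 970 · 81 ≡ 676 (mod 1003).
Since 676 ≠ 1, base 9 is a Fermat witness: 1003 is composite.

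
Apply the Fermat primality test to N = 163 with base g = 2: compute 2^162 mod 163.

1

2^1 ≡ 2 (mod 163)
2^2 ≡ 2^2 = 4 ≡ 4 (mod 163)
2^4 ≡ 4^2 = 16 ≡ 16 (mod 163)
2^8 ≡ 16^2 = 256 ≡ 93 (mod 163)
2^16 ≡ 93^2 = 8649 ≡ 10 (mod 163)
2^32 ≡ 10^2 = 100 ≡ 100 (mod 163)
2^64 ≡ 100^2 = 10000 ≡ 57 (mod 163)
2^128 ≡ 57^2 = 3249 ≡ 152 (mod 163)
162 = 128 + 32 + 2 in binary powers of 2.
So 2^162 ≡ 152 · 100 · 4 ≡ 1 (mod 163).
Since the result is 1, base 2 gives no evidence that 163 is composite.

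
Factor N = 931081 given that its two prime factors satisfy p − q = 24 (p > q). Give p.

Since p = q + 24, we have 931081 = q(q + 24), so q² + 24q − 931081 = 0.
Discriminant: 24² + 4·931081 = 576 + 3724324 = 3724900; √3724900 = 1930.
q = (−24 + 1930)/2 = 953, and p = q + 24 = 977.
Check: 953 · 977 = 931081.

977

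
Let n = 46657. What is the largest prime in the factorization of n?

46657 = 13 · 3589
3589 = 37 · 97
97 is prime.
So 46657 = 13 · 37 · 97; the largest prime factor is 97.

97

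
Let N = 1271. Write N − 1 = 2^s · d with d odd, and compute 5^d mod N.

1271 − 1 = 1270 = 2^1 · 635, so d = 635.
5^1 ≡ 5 (mod 1271)
5^2 ≡ 5^2 = 25 ≡ 25 (mod 1271)
5^4 ≡ 25^2 = 625 ≡ 625 (mod 1271)
5^8 ≡ 625^2 = 390625 ≡ 428 (mod 1271)
5^16 ≡ 428^2 = 183184 ≡ 160 (mod 1271)
5^32 ≡ 160^2 = 25600 ≡ 180 (mod 1271)
5^64 ≡ 180^2 = 32400 ≡ 625 (mod 1271)
5^128 ≡ 625^2 = 390625 ≡ 428 (mod 1271)
5^256 ≡ 428^2 = 183184 ≡ 160 (mod 1271)
5^512 ≡ 160^2 = 25600 ≡ 180 (mod 1271)
635 = 512 + 64 + 32 + 16 + 8 + 2 + 1 in binary powers of 2.
So 5^635 ≡ 180 · 625 · 180 · 160 · 428 · 25 · 5 ≡ 893 (mod 1271).
Squaring chain: 893; never reaches −1, so base 5 is a Miller–Rabin witness that 1271 is composite.

893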